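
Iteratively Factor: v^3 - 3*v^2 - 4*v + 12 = (v - 3)*(v^2 - 4) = (v - 3)*(v - 2)*(v + 2)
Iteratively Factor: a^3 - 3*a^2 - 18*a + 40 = (a + 4)*(a^2 - 7*a + 10) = (a - 2)*(a + 4)*(a - 5)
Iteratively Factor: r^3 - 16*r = (r - 4)*(r^2 + 4*r) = r*(r - 4)*(r + 4)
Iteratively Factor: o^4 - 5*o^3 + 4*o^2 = (o - 1)*(o^3 - 4*o^2) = o*(o - 1)*(o^2 - 4*o) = o^2*(o - 1)*(o - 4)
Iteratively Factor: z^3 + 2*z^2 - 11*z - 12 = (z + 4)*(z^2 - 2*z - 3) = (z + 1)*(z + 4)*(z - 3)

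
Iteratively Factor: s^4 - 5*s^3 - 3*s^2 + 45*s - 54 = (s - 3)*(s^3 - 2*s^2 - 9*s + 18) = (s - 3)*(s - 2)*(s^2 - 9) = (s - 3)^2*(s - 2)*(s + 3)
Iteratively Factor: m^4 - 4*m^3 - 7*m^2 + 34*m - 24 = (m - 2)*(m^3 - 2*m^2 - 11*m + 12) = (m - 2)*(m - 1)*(m^2 - m - 12) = (m - 4)*(m - 2)*(m - 1)*(m + 3)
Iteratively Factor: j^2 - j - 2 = (j + 1)*(j - 2)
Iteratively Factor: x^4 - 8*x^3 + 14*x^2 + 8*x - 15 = (x - 3)*(x^3 - 5*x^2 - x + 5) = (x - 3)*(x - 1)*(x^2 - 4*x - 5) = (x - 5)*(x - 3)*(x - 1)*(x + 1)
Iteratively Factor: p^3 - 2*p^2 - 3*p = (p + 1)*(p^2 - 3*p) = (p - 3)*(p + 1)*(p)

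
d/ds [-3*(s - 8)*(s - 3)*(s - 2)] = -9*s^2 + 78*s - 138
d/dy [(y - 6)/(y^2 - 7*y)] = (-y^2 + 12*y - 42)/(y^2*(y^2 - 14*y + 49))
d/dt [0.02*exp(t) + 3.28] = 0.02*exp(t)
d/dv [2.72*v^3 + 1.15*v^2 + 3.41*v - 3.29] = 8.16*v^2 + 2.3*v + 3.41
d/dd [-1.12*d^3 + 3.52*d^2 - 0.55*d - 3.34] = -3.36*d^2 + 7.04*d - 0.55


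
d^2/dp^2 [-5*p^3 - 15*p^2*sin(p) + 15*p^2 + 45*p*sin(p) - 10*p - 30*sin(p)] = 15*p^2*sin(p) - 45*p*sin(p) - 60*p*cos(p) - 30*p + 90*cos(p) + 30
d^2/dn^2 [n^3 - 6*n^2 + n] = 6*n - 12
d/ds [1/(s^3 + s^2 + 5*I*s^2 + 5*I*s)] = (-3*s^2 - 2*s - 10*I*s - 5*I)/(s^2*(s^2 + s + 5*I*s + 5*I)^2)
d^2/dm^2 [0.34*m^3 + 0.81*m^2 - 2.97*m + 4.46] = 2.04*m + 1.62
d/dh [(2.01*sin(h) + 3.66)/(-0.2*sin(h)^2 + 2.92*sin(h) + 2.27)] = (0.402*sin(h)^2 + 1.464*sin(h) - 6.1245)*cos(h)/(0.04*sin(h)^4 - 1.168*sin(h)^3 + 7.6184*sin(h)^2 + 13.2568*sin(h) + 5.1529)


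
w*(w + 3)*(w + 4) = w^3 + 7*w^2 + 12*w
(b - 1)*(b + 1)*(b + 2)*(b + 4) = b^4 + 6*b^3 + 7*b^2 - 6*b - 8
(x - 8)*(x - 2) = x^2 - 10*x + 16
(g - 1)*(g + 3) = g^2 + 2*g - 3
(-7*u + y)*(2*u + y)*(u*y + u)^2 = -14*u^4*y^2 - 28*u^4*y - 14*u^4 - 5*u^3*y^3 - 10*u^3*y^2 - 5*u^3*y + u^2*y^4 + 2*u^2*y^3 + u^2*y^2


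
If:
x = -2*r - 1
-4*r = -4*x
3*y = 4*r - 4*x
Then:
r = -1/3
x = -1/3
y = 0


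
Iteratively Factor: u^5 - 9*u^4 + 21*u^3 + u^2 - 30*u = (u + 1)*(u^4 - 10*u^3 + 31*u^2 - 30*u) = (u - 5)*(u + 1)*(u^3 - 5*u^2 + 6*u) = (u - 5)*(u - 3)*(u + 1)*(u^2 - 2*u) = (u - 5)*(u - 3)*(u - 2)*(u + 1)*(u)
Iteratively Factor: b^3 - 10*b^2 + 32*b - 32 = (b - 2)*(b^2 - 8*b + 16) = (b - 4)*(b - 2)*(b - 4)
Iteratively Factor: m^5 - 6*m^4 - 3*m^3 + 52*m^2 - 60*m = (m - 2)*(m^4 - 4*m^3 - 11*m^2 + 30*m) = (m - 5)*(m - 2)*(m^3 + m^2 - 6*m) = (m - 5)*(m - 2)^2*(m^2 + 3*m) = (m - 5)*(m - 2)^2*(m + 3)*(m)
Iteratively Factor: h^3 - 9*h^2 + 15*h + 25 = (h - 5)*(h^2 - 4*h - 5) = (h - 5)^2*(h + 1)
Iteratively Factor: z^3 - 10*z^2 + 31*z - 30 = (z - 2)*(z^2 - 8*z + 15) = (z - 5)*(z - 2)*(z - 3)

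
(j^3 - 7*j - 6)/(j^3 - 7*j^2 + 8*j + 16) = (j^2 - j - 6)/(j^2 - 8*j + 16)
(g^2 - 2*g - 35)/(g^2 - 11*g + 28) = (g + 5)/(g - 4)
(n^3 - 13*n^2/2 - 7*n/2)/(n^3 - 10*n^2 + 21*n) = (n + 1/2)/(n - 3)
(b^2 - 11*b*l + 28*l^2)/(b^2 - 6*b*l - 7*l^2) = (b - 4*l)/(b + l)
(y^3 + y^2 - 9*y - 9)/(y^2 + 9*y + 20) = (y^3 + y^2 - 9*y - 9)/(y^2 + 9*y + 20)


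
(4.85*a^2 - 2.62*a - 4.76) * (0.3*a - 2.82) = 1.455*a^3 - 14.463*a^2 + 5.9604*a + 13.4232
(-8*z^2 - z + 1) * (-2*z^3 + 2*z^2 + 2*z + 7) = 16*z^5 - 14*z^4 - 20*z^3 - 56*z^2 - 5*z + 7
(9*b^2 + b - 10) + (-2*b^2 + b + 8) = 7*b^2 + 2*b - 2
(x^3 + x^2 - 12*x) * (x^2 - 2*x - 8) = x^5 - x^4 - 22*x^3 + 16*x^2 + 96*x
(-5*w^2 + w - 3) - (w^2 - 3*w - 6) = -6*w^2 + 4*w + 3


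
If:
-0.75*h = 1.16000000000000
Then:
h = -1.55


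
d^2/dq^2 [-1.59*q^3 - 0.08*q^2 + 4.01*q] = -9.54*q - 0.16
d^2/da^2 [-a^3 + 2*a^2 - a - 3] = 4 - 6*a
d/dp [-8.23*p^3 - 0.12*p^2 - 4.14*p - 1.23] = -24.69*p^2 - 0.24*p - 4.14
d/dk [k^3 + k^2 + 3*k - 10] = 3*k^2 + 2*k + 3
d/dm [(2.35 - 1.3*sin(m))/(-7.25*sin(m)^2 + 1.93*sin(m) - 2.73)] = (-9.425*sin(m)^2 + 34.075*sin(m) - 0.9865)*cos(m)/(52.5625*sin(m)^4 - 27.985*sin(m)^3 + 43.3099*sin(m)^2 - 10.5378*sin(m) + 7.4529)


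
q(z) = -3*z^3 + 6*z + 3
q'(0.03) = 5.99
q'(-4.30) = -160.41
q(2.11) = -12.52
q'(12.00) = -1290.00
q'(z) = 6 - 9*z^2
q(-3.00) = 66.00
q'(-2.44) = -47.58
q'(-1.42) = -12.15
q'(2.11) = -34.07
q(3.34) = -88.74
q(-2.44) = 31.94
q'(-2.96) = -72.85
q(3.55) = -109.92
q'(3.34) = -94.40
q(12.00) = -5109.00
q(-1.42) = 3.07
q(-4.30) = 215.72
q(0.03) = 3.18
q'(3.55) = -107.42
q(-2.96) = 63.04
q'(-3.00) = -75.00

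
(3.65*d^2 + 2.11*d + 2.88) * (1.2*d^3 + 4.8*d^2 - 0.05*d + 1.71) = 4.38*d^5 + 20.052*d^4 + 13.4015*d^3 + 19.96*d^2 + 3.4641*d + 4.9248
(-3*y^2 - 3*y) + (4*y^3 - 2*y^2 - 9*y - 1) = 4*y^3 - 5*y^2 - 12*y - 1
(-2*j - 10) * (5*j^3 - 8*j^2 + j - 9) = -10*j^4 - 34*j^3 + 78*j^2 + 8*j + 90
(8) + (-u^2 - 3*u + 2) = -u^2 - 3*u + 10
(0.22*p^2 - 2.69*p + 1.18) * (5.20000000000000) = 1.144*p^2 - 13.988*p + 6.136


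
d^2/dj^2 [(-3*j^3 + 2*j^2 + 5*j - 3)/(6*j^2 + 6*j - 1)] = 2*(-18*j^3 - 234*j^2 - 243*j - 94)/(216*j^6 + 648*j^5 + 540*j^4 - 90*j^2 + 18*j - 1)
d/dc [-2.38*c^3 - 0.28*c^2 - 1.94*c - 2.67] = -7.14*c^2 - 0.56*c - 1.94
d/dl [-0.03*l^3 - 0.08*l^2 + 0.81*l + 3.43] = -0.09*l^2 - 0.16*l + 0.81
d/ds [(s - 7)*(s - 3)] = 2*s - 10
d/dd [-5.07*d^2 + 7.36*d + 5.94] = 7.36 - 10.14*d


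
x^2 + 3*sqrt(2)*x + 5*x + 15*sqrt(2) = (x + 5)*(x + 3*sqrt(2))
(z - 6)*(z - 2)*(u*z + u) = u*z^3 - 7*u*z^2 + 4*u*z + 12*u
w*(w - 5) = w^2 - 5*w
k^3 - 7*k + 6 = (k - 2)*(k - 1)*(k + 3)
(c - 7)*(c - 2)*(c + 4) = c^3 - 5*c^2 - 22*c + 56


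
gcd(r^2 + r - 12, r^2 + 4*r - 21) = r - 3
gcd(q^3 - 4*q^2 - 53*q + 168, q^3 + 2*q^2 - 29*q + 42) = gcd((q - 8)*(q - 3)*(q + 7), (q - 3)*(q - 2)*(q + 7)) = q^2 + 4*q - 21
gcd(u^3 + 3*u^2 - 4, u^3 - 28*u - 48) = u + 2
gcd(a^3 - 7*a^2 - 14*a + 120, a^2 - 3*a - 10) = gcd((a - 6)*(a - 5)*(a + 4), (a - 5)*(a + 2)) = a - 5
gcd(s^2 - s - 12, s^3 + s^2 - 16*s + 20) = 1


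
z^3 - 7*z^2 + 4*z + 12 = (z - 6)*(z - 2)*(z + 1)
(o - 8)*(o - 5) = o^2 - 13*o + 40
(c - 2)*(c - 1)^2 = c^3 - 4*c^2 + 5*c - 2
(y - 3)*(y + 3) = y^2 - 9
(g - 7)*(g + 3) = g^2 - 4*g - 21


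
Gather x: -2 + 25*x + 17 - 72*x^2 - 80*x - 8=-72*x^2 - 55*x + 7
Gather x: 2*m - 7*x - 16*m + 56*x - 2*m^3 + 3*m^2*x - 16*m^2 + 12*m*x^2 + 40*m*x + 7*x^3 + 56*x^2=-2*m^3 - 16*m^2 - 14*m + 7*x^3 + x^2*(12*m + 56) + x*(3*m^2 + 40*m + 49)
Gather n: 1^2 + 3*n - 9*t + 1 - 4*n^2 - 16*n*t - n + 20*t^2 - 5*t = -4*n^2 + n*(2 - 16*t) + 20*t^2 - 14*t + 2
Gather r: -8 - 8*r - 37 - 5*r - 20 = -13*r - 65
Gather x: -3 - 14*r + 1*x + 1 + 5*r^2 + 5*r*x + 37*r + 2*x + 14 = 5*r^2 + 23*r + x*(5*r + 3) + 12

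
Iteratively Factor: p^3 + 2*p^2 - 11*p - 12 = (p + 1)*(p^2 + p - 12) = (p + 1)*(p + 4)*(p - 3)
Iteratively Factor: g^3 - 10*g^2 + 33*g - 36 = (g - 3)*(g^2 - 7*g + 12) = (g - 4)*(g - 3)*(g - 3)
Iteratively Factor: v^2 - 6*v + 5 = (v - 5)*(v - 1)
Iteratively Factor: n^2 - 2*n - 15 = (n + 3)*(n - 5)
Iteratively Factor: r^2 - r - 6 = (r + 2)*(r - 3)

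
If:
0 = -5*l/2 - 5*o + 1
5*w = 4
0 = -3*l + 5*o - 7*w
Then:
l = -46/55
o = 34/55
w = 4/5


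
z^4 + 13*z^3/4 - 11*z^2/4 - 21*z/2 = z*(z - 7/4)*(z + 2)*(z + 3)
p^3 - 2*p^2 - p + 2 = (p - 2)*(p - 1)*(p + 1)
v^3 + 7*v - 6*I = (v - 2*I)*(v - I)*(v + 3*I)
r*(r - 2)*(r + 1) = r^3 - r^2 - 2*r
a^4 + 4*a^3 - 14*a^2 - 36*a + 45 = (a - 3)*(a - 1)*(a + 3)*(a + 5)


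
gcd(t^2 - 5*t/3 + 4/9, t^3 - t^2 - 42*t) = 1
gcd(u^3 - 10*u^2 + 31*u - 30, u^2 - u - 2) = u - 2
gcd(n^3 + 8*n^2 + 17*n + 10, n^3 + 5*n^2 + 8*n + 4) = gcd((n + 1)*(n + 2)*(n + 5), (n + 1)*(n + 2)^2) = n^2 + 3*n + 2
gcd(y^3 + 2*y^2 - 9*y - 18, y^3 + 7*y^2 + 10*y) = y + 2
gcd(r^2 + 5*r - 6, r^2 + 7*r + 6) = r + 6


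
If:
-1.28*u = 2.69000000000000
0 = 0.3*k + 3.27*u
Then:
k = 22.91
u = -2.10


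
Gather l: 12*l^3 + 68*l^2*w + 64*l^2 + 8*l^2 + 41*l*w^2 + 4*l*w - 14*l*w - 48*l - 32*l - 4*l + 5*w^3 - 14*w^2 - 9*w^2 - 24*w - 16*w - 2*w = 12*l^3 + l^2*(68*w + 72) + l*(41*w^2 - 10*w - 84) + 5*w^3 - 23*w^2 - 42*w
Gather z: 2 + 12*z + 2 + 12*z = 24*z + 4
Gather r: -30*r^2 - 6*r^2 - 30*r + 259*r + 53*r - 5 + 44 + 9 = -36*r^2 + 282*r + 48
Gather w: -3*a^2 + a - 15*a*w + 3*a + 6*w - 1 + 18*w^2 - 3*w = -3*a^2 + 4*a + 18*w^2 + w*(3 - 15*a) - 1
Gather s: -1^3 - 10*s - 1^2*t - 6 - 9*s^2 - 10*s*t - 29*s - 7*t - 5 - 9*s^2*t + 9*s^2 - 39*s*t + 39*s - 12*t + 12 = -9*s^2*t - 49*s*t - 20*t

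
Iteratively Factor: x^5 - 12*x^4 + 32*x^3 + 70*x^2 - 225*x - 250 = (x - 5)*(x^4 - 7*x^3 - 3*x^2 + 55*x + 50) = (x - 5)^2*(x^3 - 2*x^2 - 13*x - 10) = (x - 5)^3*(x^2 + 3*x + 2) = (x - 5)^3*(x + 2)*(x + 1)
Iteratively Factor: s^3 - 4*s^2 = (s)*(s^2 - 4*s) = s*(s - 4)*(s)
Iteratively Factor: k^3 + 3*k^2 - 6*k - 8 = (k - 2)*(k^2 + 5*k + 4) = (k - 2)*(k + 4)*(k + 1)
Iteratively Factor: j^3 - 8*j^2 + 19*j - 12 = (j - 4)*(j^2 - 4*j + 3) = (j - 4)*(j - 1)*(j - 3)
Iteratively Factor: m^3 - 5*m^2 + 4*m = (m - 4)*(m^2 - m) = (m - 4)*(m - 1)*(m)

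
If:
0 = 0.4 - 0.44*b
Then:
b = 0.91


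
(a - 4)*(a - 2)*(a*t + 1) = a^3*t - 6*a^2*t + a^2 + 8*a*t - 6*a + 8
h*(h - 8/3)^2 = h^3 - 16*h^2/3 + 64*h/9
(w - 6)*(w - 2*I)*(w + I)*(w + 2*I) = w^4 - 6*w^3 + I*w^3 + 4*w^2 - 6*I*w^2 - 24*w + 4*I*w - 24*I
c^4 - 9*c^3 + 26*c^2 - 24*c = c*(c - 4)*(c - 3)*(c - 2)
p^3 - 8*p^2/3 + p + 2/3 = (p - 2)*(p - 1)*(p + 1/3)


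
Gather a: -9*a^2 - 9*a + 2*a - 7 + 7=-9*a^2 - 7*a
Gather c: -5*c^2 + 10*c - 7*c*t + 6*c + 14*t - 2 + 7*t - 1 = -5*c^2 + c*(16 - 7*t) + 21*t - 3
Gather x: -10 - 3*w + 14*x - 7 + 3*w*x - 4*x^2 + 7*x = -3*w - 4*x^2 + x*(3*w + 21) - 17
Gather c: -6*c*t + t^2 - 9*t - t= -6*c*t + t^2 - 10*t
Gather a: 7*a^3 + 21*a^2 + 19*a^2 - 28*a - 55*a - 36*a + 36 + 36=7*a^3 + 40*a^2 - 119*a + 72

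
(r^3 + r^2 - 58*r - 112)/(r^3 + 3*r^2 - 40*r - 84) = (r - 8)/(r - 6)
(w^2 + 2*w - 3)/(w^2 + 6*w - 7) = (w + 3)/(w + 7)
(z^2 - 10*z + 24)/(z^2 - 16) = (z - 6)/(z + 4)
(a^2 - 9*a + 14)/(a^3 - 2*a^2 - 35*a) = (a - 2)/(a*(a + 5))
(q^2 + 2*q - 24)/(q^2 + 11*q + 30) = (q - 4)/(q + 5)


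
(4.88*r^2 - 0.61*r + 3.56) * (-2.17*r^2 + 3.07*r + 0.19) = -10.5896*r^4 + 16.3053*r^3 - 8.6707*r^2 + 10.8133*r + 0.6764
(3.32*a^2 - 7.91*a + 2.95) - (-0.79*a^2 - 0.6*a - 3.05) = 4.11*a^2 - 7.31*a + 6.0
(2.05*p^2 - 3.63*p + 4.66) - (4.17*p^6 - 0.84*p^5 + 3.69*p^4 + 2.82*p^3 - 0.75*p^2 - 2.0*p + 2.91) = -4.17*p^6 + 0.84*p^5 - 3.69*p^4 - 2.82*p^3 + 2.8*p^2 - 1.63*p + 1.75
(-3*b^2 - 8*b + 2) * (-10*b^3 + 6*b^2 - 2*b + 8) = 30*b^5 + 62*b^4 - 62*b^3 + 4*b^2 - 68*b + 16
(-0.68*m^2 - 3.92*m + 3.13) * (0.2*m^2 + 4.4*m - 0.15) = -0.136*m^4 - 3.776*m^3 - 16.52*m^2 + 14.36*m - 0.4695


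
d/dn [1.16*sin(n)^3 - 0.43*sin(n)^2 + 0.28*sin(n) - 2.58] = (3.48*sin(n)^2 - 0.86*sin(n) + 0.28)*cos(n)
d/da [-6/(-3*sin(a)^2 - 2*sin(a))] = -(36/tan(a) + 12*cos(a)/sin(a)^2)/(3*sin(a) + 2)^2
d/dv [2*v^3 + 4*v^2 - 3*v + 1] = 6*v^2 + 8*v - 3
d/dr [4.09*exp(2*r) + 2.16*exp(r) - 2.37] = (8.18*exp(r) + 2.16)*exp(r)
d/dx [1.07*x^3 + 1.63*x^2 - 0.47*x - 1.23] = 3.21*x^2 + 3.26*x - 0.47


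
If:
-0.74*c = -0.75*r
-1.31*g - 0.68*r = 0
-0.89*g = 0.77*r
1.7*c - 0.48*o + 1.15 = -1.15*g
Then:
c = 0.00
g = 0.00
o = 2.40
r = 0.00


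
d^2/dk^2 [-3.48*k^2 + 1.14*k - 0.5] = -6.96000000000000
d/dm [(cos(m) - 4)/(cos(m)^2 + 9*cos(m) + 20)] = (cos(m)^2 - 8*cos(m) - 56)*sin(m)/(cos(m)^2 + 9*cos(m) + 20)^2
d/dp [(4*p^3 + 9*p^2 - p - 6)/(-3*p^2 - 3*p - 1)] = (-12*p^4 - 24*p^3 - 42*p^2 - 54*p - 17)/(9*p^4 + 18*p^3 + 15*p^2 + 6*p + 1)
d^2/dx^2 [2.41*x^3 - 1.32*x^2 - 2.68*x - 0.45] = 14.46*x - 2.64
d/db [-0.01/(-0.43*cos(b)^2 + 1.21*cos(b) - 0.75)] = (0.0086*cos(b) - 0.0121)*sin(b)/(0.43*cos(b)^2 - 1.21*cos(b) + 0.75)^2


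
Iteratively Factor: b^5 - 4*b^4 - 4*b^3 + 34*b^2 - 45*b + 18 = (b - 1)*(b^4 - 3*b^3 - 7*b^2 + 27*b - 18) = (b - 2)*(b - 1)*(b^3 - b^2 - 9*b + 9) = (b - 2)*(b - 1)*(b + 3)*(b^2 - 4*b + 3) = (b - 3)*(b - 2)*(b - 1)*(b + 3)*(b - 1)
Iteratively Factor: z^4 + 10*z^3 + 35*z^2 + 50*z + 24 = (z + 2)*(z^3 + 8*z^2 + 19*z + 12) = (z + 1)*(z + 2)*(z^2 + 7*z + 12) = (z + 1)*(z + 2)*(z + 3)*(z + 4)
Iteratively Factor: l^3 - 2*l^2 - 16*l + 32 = (l + 4)*(l^2 - 6*l + 8) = (l - 2)*(l + 4)*(l - 4)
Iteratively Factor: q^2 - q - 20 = (q + 4)*(q - 5)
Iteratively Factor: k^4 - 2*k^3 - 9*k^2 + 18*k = (k)*(k^3 - 2*k^2 - 9*k + 18) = k*(k + 3)*(k^2 - 5*k + 6) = k*(k - 3)*(k + 3)*(k - 2)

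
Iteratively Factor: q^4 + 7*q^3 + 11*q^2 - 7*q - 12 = (q - 1)*(q^3 + 8*q^2 + 19*q + 12) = (q - 1)*(q + 3)*(q^2 + 5*q + 4) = (q - 1)*(q + 1)*(q + 3)*(q + 4)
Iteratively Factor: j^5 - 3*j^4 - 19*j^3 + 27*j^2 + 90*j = (j - 3)*(j^4 - 19*j^2 - 30*j) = (j - 5)*(j - 3)*(j^3 + 5*j^2 + 6*j) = j*(j - 5)*(j - 3)*(j^2 + 5*j + 6) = j*(j - 5)*(j - 3)*(j + 3)*(j + 2)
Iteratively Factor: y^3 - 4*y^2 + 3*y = (y)*(y^2 - 4*y + 3) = y*(y - 3)*(y - 1)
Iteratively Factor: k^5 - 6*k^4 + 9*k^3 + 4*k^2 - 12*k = (k + 1)*(k^4 - 7*k^3 + 16*k^2 - 12*k) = (k - 2)*(k + 1)*(k^3 - 5*k^2 + 6*k) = (k - 3)*(k - 2)*(k + 1)*(k^2 - 2*k) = k*(k - 3)*(k - 2)*(k + 1)*(k - 2)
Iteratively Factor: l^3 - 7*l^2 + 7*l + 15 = (l - 3)*(l^2 - 4*l - 5) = (l - 5)*(l - 3)*(l + 1)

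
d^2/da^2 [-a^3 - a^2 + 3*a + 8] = -6*a - 2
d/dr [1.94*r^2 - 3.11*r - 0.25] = 3.88*r - 3.11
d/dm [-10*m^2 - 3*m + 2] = -20*m - 3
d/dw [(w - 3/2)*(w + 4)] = 2*w + 5/2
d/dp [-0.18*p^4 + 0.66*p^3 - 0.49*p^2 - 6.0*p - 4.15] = -0.72*p^3 + 1.98*p^2 - 0.98*p - 6.0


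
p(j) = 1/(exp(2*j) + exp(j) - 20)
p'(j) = (-2*exp(2*j) - exp(j))/(exp(2*j) + exp(j) - 20)^2 = (-2*exp(j) - 1)*exp(j)/(exp(2*j) + exp(j) - 20)^2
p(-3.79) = -0.05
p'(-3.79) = -0.00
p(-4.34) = -0.05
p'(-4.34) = -0.00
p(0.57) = -0.07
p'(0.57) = -0.04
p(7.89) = 0.00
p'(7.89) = -0.00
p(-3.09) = -0.05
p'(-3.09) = -0.00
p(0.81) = -0.08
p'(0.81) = -0.08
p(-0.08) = -0.05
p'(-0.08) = -0.01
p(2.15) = 0.02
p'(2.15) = -0.04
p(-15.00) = -0.05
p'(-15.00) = 0.00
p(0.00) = -0.06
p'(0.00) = -0.00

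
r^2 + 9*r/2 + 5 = (r + 2)*(r + 5/2)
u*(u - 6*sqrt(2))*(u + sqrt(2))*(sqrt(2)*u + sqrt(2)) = sqrt(2)*u^4 - 10*u^3 + sqrt(2)*u^3 - 12*sqrt(2)*u^2 - 10*u^2 - 12*sqrt(2)*u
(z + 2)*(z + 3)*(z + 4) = z^3 + 9*z^2 + 26*z + 24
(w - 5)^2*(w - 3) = w^3 - 13*w^2 + 55*w - 75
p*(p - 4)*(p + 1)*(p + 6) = p^4 + 3*p^3 - 22*p^2 - 24*p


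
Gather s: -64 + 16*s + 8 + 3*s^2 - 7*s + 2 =3*s^2 + 9*s - 54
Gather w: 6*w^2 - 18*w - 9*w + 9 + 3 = 6*w^2 - 27*w + 12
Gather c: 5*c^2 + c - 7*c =5*c^2 - 6*c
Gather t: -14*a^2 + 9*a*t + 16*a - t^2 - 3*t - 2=-14*a^2 + 16*a - t^2 + t*(9*a - 3) - 2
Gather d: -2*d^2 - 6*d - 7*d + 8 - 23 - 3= -2*d^2 - 13*d - 18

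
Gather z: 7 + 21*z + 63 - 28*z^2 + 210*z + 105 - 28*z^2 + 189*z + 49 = -56*z^2 + 420*z + 224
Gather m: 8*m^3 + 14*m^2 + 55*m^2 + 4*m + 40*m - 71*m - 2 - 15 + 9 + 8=8*m^3 + 69*m^2 - 27*m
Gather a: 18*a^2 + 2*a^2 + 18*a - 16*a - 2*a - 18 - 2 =20*a^2 - 20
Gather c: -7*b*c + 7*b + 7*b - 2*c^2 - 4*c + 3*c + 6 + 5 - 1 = 14*b - 2*c^2 + c*(-7*b - 1) + 10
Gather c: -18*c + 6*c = -12*c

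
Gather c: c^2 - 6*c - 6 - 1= c^2 - 6*c - 7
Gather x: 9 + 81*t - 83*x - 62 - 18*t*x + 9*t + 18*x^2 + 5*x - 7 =90*t + 18*x^2 + x*(-18*t - 78) - 60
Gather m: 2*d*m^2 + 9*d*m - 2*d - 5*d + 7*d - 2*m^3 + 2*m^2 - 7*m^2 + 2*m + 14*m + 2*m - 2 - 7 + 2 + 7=-2*m^3 + m^2*(2*d - 5) + m*(9*d + 18)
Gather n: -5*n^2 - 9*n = -5*n^2 - 9*n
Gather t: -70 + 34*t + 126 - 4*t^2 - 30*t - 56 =-4*t^2 + 4*t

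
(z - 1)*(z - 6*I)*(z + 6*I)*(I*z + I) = I*z^4 + 35*I*z^2 - 36*I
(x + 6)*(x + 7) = x^2 + 13*x + 42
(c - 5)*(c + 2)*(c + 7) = c^3 + 4*c^2 - 31*c - 70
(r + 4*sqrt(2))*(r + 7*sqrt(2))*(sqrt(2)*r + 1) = sqrt(2)*r^3 + 23*r^2 + 67*sqrt(2)*r + 56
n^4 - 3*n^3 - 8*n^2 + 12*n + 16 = (n - 4)*(n - 2)*(n + 1)*(n + 2)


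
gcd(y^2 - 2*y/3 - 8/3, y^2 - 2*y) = y - 2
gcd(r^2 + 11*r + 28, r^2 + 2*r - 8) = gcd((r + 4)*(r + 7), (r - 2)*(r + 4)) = r + 4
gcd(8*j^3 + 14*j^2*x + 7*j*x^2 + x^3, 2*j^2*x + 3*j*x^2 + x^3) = 2*j^2 + 3*j*x + x^2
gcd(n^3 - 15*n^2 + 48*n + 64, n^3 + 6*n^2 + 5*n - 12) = 1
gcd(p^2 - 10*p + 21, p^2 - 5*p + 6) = p - 3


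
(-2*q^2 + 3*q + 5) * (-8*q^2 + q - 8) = 16*q^4 - 26*q^3 - 21*q^2 - 19*q - 40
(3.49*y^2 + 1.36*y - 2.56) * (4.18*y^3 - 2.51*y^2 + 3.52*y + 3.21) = 14.5882*y^5 - 3.0751*y^4 - 1.8296*y^3 + 22.4157*y^2 - 4.6456*y - 8.2176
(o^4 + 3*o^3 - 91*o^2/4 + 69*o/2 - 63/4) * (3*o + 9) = 3*o^5 + 18*o^4 - 165*o^3/4 - 405*o^2/4 + 1053*o/4 - 567/4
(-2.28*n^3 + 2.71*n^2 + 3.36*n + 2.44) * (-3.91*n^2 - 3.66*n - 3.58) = 8.9148*n^5 - 2.2513*n^4 - 14.8938*n^3 - 31.5398*n^2 - 20.9592*n - 8.7352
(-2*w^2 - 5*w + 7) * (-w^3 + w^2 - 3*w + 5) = 2*w^5 + 3*w^4 - 6*w^3 + 12*w^2 - 46*w + 35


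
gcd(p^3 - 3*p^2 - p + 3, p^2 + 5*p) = 1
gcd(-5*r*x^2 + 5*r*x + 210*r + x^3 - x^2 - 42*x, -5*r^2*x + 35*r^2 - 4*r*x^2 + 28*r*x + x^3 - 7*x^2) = -5*r*x + 35*r + x^2 - 7*x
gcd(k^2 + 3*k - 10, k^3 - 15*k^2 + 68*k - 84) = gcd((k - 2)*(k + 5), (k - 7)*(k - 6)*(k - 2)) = k - 2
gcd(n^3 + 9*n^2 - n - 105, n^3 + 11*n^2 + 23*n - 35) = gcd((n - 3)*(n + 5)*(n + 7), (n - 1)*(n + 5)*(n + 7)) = n^2 + 12*n + 35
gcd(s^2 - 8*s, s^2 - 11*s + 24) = s - 8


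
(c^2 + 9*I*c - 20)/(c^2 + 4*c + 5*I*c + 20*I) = (c + 4*I)/(c + 4)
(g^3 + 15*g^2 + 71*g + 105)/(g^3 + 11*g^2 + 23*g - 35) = (g + 3)/(g - 1)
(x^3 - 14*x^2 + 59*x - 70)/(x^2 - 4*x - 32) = (-x^3 + 14*x^2 - 59*x + 70)/(-x^2 + 4*x + 32)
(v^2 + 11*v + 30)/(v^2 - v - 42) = (v + 5)/(v - 7)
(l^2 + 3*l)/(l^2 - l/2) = 2*(l + 3)/(2*l - 1)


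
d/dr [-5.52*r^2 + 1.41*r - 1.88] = 1.41 - 11.04*r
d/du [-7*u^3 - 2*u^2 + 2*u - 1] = -21*u^2 - 4*u + 2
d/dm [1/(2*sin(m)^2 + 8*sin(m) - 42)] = -(sin(m) + 2)*cos(m)/(sin(m)^2 + 4*sin(m) - 21)^2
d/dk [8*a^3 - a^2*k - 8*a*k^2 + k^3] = -a^2 - 16*a*k + 3*k^2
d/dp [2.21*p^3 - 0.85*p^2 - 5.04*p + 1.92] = 6.63*p^2 - 1.7*p - 5.04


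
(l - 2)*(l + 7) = l^2 + 5*l - 14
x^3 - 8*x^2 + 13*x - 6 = (x - 6)*(x - 1)^2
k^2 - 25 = (k - 5)*(k + 5)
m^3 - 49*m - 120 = (m - 8)*(m + 3)*(m + 5)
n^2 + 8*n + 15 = (n + 3)*(n + 5)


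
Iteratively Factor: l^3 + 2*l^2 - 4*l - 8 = (l - 2)*(l^2 + 4*l + 4) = (l - 2)*(l + 2)*(l + 2)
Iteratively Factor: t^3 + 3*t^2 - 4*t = (t)*(t^2 + 3*t - 4) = t*(t - 1)*(t + 4)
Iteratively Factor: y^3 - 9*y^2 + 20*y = (y - 4)*(y^2 - 5*y) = y*(y - 4)*(y - 5)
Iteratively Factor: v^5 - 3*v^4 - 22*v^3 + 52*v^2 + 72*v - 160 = (v - 5)*(v^4 + 2*v^3 - 12*v^2 - 8*v + 32) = (v - 5)*(v - 2)*(v^3 + 4*v^2 - 4*v - 16) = (v - 5)*(v - 2)^2*(v^2 + 6*v + 8) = (v - 5)*(v - 2)^2*(v + 4)*(v + 2)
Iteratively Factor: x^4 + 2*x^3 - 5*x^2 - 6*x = (x - 2)*(x^3 + 4*x^2 + 3*x) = (x - 2)*(x + 3)*(x^2 + x) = (x - 2)*(x + 1)*(x + 3)*(x)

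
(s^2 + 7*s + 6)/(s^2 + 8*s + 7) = (s + 6)/(s + 7)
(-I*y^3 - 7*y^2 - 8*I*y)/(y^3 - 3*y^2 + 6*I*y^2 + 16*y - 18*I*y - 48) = (-I*y^3 - 7*y^2 - 8*I*y)/(y^3 + y^2*(-3 + 6*I) + y*(16 - 18*I) - 48)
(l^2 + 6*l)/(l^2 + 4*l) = (l + 6)/(l + 4)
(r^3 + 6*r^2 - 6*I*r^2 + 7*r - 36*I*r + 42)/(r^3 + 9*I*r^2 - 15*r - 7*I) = (r^2 + r*(6 - 7*I) - 42*I)/(r^2 + 8*I*r - 7)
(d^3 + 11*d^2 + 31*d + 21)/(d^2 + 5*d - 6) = (d^3 + 11*d^2 + 31*d + 21)/(d^2 + 5*d - 6)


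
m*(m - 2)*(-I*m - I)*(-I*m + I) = -m^4 + 2*m^3 + m^2 - 2*m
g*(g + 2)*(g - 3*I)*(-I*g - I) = -I*g^4 - 3*g^3 - 3*I*g^3 - 9*g^2 - 2*I*g^2 - 6*g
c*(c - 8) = c^2 - 8*c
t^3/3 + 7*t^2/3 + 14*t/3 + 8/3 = (t/3 + 1/3)*(t + 2)*(t + 4)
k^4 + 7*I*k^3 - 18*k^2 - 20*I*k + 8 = (k + I)*(k + 2*I)^3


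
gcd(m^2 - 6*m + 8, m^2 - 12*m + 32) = m - 4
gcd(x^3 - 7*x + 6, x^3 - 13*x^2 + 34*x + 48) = 1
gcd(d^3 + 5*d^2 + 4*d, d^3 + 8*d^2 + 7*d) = d^2 + d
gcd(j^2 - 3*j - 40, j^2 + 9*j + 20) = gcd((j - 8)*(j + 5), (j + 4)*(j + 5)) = j + 5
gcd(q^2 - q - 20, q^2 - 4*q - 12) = 1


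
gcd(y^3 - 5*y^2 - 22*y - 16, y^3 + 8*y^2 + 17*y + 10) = y^2 + 3*y + 2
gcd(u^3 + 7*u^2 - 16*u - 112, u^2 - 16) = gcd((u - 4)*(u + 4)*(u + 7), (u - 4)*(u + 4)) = u^2 - 16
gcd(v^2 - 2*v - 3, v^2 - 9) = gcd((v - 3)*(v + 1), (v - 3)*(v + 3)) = v - 3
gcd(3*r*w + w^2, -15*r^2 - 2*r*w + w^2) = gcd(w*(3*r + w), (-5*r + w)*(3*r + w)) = 3*r + w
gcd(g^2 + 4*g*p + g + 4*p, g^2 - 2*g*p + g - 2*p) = g + 1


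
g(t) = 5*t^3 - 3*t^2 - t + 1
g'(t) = 15*t^2 - 6*t - 1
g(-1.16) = -9.68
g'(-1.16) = 26.14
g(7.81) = 2192.10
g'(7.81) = 867.08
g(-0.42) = 0.52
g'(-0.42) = 4.17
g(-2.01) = -49.71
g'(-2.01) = 71.66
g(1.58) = 11.65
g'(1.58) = 26.97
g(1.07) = 2.62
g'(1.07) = 9.75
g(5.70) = 823.80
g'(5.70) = 452.15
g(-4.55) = -527.54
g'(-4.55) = 336.84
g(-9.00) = -3878.00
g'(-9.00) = 1268.00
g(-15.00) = -17534.00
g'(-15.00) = 3464.00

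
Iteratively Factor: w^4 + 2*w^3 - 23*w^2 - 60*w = (w)*(w^3 + 2*w^2 - 23*w - 60) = w*(w - 5)*(w^2 + 7*w + 12) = w*(w - 5)*(w + 4)*(w + 3)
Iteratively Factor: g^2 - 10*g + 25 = (g - 5)*(g - 5)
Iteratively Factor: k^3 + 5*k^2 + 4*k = (k + 4)*(k^2 + k) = k*(k + 4)*(k + 1)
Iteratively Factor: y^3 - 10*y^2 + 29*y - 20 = (y - 5)*(y^2 - 5*y + 4) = (y - 5)*(y - 4)*(y - 1)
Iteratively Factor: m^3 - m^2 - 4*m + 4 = (m - 2)*(m^2 + m - 2) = (m - 2)*(m + 2)*(m - 1)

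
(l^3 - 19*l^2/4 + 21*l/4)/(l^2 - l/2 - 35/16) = 4*l*(l - 3)/(4*l + 5)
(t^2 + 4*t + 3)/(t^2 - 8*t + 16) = (t^2 + 4*t + 3)/(t^2 - 8*t + 16)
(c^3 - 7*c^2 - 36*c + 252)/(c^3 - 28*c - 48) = (c^2 - c - 42)/(c^2 + 6*c + 8)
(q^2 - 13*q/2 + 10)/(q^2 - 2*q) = (q^2 - 13*q/2 + 10)/(q*(q - 2))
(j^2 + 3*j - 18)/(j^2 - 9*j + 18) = (j + 6)/(j - 6)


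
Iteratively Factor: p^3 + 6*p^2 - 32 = (p - 2)*(p^2 + 8*p + 16) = (p - 2)*(p + 4)*(p + 4)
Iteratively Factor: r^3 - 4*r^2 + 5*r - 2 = (r - 1)*(r^2 - 3*r + 2) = (r - 1)^2*(r - 2)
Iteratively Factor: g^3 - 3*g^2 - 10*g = (g - 5)*(g^2 + 2*g) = g*(g - 5)*(g + 2)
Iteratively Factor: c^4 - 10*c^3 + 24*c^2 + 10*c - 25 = (c - 5)*(c^3 - 5*c^2 - c + 5) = (c - 5)*(c + 1)*(c^2 - 6*c + 5) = (c - 5)*(c - 1)*(c + 1)*(c - 5)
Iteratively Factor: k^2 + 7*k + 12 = (k + 4)*(k + 3)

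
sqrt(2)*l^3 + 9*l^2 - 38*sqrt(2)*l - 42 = (l - 3*sqrt(2))*(l + 7*sqrt(2))*(sqrt(2)*l + 1)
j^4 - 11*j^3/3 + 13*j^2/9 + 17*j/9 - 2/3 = (j - 3)*(j - 1)*(j - 1/3)*(j + 2/3)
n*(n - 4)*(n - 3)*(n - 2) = n^4 - 9*n^3 + 26*n^2 - 24*n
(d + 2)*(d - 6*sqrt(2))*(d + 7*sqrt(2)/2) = d^3 - 5*sqrt(2)*d^2/2 + 2*d^2 - 42*d - 5*sqrt(2)*d - 84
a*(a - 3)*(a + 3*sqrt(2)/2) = a^3 - 3*a^2 + 3*sqrt(2)*a^2/2 - 9*sqrt(2)*a/2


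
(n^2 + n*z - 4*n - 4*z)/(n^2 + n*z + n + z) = (n - 4)/(n + 1)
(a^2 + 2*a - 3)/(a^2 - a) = (a + 3)/a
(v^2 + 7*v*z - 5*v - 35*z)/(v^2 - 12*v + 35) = (v + 7*z)/(v - 7)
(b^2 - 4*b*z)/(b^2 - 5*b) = (b - 4*z)/(b - 5)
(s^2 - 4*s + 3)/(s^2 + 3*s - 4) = (s - 3)/(s + 4)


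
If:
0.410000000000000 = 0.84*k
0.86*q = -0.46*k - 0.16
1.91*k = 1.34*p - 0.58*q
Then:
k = 0.49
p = 0.50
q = -0.45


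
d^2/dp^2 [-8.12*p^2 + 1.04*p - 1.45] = -16.2400000000000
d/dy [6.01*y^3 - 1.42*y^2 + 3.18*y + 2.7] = 18.03*y^2 - 2.84*y + 3.18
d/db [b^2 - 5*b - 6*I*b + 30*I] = 2*b - 5 - 6*I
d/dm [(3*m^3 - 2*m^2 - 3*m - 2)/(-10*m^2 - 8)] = (-15*m^4 - 51*m^2 - 4*m + 12)/(2*(25*m^4 + 40*m^2 + 16))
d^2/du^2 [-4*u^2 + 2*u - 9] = -8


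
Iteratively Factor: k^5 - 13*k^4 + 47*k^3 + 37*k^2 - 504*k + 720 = (k + 3)*(k^4 - 16*k^3 + 95*k^2 - 248*k + 240) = (k - 4)*(k + 3)*(k^3 - 12*k^2 + 47*k - 60) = (k - 5)*(k - 4)*(k + 3)*(k^2 - 7*k + 12) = (k - 5)*(k - 4)*(k - 3)*(k + 3)*(k - 4)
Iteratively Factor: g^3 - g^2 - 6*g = (g - 3)*(g^2 + 2*g) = g*(g - 3)*(g + 2)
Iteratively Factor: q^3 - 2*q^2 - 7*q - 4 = (q - 4)*(q^2 + 2*q + 1) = (q - 4)*(q + 1)*(q + 1)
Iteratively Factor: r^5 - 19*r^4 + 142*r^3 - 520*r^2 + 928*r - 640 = (r - 4)*(r^4 - 15*r^3 + 82*r^2 - 192*r + 160) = (r - 4)^2*(r^3 - 11*r^2 + 38*r - 40) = (r - 4)^3*(r^2 - 7*r + 10) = (r - 5)*(r - 4)^3*(r - 2)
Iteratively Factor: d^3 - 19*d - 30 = (d + 3)*(d^2 - 3*d - 10) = (d + 2)*(d + 3)*(d - 5)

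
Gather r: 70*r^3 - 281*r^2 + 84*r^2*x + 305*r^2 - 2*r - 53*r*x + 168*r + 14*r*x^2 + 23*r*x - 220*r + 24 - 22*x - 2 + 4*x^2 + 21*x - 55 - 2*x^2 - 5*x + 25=70*r^3 + r^2*(84*x + 24) + r*(14*x^2 - 30*x - 54) + 2*x^2 - 6*x - 8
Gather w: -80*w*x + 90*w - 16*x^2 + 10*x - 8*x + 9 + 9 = w*(90 - 80*x) - 16*x^2 + 2*x + 18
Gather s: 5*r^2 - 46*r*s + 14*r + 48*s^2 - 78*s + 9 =5*r^2 + 14*r + 48*s^2 + s*(-46*r - 78) + 9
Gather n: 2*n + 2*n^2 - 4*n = 2*n^2 - 2*n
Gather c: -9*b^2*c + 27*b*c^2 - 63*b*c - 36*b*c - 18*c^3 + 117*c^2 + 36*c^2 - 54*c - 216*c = -18*c^3 + c^2*(27*b + 153) + c*(-9*b^2 - 99*b - 270)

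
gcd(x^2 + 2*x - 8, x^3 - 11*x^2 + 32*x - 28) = x - 2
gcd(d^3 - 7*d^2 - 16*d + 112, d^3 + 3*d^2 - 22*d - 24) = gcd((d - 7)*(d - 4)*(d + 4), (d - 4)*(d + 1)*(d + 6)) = d - 4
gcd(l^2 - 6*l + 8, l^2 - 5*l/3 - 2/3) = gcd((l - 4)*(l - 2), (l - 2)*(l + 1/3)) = l - 2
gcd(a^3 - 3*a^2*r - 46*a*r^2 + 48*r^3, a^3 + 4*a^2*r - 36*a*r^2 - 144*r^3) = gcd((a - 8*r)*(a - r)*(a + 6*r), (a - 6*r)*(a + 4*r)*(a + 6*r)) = a + 6*r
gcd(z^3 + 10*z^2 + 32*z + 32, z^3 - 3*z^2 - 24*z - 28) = z + 2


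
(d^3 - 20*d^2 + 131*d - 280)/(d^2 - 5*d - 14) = (d^2 - 13*d + 40)/(d + 2)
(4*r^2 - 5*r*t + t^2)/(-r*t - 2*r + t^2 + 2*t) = (-4*r + t)/(t + 2)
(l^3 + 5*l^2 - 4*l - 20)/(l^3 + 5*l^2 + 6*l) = (l^2 + 3*l - 10)/(l*(l + 3))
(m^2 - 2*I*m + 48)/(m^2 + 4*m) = (m^2 - 2*I*m + 48)/(m*(m + 4))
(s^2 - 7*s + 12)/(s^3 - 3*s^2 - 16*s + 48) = 1/(s + 4)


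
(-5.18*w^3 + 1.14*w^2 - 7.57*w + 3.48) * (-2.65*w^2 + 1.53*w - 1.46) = 13.727*w^5 - 10.9464*w^4 + 29.3675*w^3 - 22.4685*w^2 + 16.3766*w - 5.0808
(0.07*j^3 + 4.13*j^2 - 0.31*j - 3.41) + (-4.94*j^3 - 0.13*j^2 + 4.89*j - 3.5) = -4.87*j^3 + 4.0*j^2 + 4.58*j - 6.91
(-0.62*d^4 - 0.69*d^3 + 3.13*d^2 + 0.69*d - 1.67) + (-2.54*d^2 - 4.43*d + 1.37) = -0.62*d^4 - 0.69*d^3 + 0.59*d^2 - 3.74*d - 0.3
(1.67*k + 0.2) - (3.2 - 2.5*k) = 4.17*k - 3.0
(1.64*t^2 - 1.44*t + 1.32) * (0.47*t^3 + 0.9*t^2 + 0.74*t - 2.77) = 0.7708*t^5 + 0.7992*t^4 + 0.538*t^3 - 4.4204*t^2 + 4.9656*t - 3.6564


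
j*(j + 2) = j^2 + 2*j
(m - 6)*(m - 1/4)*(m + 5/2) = m^3 - 15*m^2/4 - 113*m/8 + 15/4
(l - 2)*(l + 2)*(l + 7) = l^3 + 7*l^2 - 4*l - 28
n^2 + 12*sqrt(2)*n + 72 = (n + 6*sqrt(2))^2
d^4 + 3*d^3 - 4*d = d*(d - 1)*(d + 2)^2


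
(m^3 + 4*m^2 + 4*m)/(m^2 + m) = (m^2 + 4*m + 4)/(m + 1)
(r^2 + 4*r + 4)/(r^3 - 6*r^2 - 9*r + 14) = (r + 2)/(r^2 - 8*r + 7)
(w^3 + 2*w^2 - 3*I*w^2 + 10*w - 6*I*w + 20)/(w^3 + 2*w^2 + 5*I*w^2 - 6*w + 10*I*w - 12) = (w - 5*I)/(w + 3*I)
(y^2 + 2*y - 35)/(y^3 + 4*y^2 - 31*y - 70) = 1/(y + 2)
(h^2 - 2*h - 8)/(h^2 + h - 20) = (h + 2)/(h + 5)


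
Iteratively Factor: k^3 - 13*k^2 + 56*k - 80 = (k - 5)*(k^2 - 8*k + 16) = (k - 5)*(k - 4)*(k - 4)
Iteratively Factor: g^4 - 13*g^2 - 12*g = (g)*(g^3 - 13*g - 12) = g*(g - 4)*(g^2 + 4*g + 3) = g*(g - 4)*(g + 3)*(g + 1)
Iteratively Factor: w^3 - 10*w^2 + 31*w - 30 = (w - 3)*(w^2 - 7*w + 10) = (w - 5)*(w - 3)*(w - 2)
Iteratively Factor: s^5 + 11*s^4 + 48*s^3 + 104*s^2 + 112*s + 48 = (s + 3)*(s^4 + 8*s^3 + 24*s^2 + 32*s + 16) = (s + 2)*(s + 3)*(s^3 + 6*s^2 + 12*s + 8) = (s + 2)^2*(s + 3)*(s^2 + 4*s + 4) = (s + 2)^3*(s + 3)*(s + 2)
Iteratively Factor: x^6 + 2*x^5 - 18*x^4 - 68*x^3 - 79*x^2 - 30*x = (x - 5)*(x^5 + 7*x^4 + 17*x^3 + 17*x^2 + 6*x) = (x - 5)*(x + 1)*(x^4 + 6*x^3 + 11*x^2 + 6*x) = x*(x - 5)*(x + 1)*(x^3 + 6*x^2 + 11*x + 6) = x*(x - 5)*(x + 1)*(x + 2)*(x^2 + 4*x + 3) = x*(x - 5)*(x + 1)*(x + 2)*(x + 3)*(x + 1)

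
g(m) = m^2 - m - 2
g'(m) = 2*m - 1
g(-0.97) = -0.09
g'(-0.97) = -2.94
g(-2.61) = 7.42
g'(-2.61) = -6.22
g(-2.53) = 6.93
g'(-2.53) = -6.06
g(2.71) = 2.63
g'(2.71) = 4.42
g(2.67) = 2.46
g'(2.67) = 4.34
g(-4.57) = 23.45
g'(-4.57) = -10.14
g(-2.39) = 6.10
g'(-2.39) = -5.78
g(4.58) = 14.40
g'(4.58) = 8.16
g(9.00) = 70.00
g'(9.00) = 17.00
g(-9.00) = 88.00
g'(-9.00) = -19.00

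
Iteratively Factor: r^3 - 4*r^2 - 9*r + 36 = (r + 3)*(r^2 - 7*r + 12) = (r - 3)*(r + 3)*(r - 4)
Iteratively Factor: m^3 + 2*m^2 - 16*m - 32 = (m + 2)*(m^2 - 16) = (m - 4)*(m + 2)*(m + 4)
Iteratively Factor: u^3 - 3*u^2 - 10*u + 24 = (u - 4)*(u^2 + u - 6) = (u - 4)*(u - 2)*(u + 3)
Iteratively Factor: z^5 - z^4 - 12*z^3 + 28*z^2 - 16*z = (z + 4)*(z^4 - 5*z^3 + 8*z^2 - 4*z) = (z - 2)*(z + 4)*(z^3 - 3*z^2 + 2*z) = (z - 2)*(z - 1)*(z + 4)*(z^2 - 2*z) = z*(z - 2)*(z - 1)*(z + 4)*(z - 2)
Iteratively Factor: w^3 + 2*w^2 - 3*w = (w - 1)*(w^2 + 3*w) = (w - 1)*(w + 3)*(w)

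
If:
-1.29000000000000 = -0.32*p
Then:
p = 4.03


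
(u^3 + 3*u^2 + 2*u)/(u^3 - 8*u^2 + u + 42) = u*(u + 1)/(u^2 - 10*u + 21)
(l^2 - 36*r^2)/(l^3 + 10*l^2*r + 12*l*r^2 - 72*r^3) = (-l + 6*r)/(-l^2 - 4*l*r + 12*r^2)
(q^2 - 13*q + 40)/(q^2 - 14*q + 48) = (q - 5)/(q - 6)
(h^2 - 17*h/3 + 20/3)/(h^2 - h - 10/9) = 3*(h - 4)/(3*h + 2)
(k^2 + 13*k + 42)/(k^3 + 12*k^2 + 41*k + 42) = (k + 6)/(k^2 + 5*k + 6)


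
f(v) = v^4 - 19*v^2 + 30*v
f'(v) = 4*v^3 - 38*v + 30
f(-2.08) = -125.88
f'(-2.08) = 73.04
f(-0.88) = -40.51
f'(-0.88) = 60.71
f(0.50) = 10.31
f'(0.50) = 11.50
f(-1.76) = -102.06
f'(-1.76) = 75.07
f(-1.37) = -73.24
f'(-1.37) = 71.77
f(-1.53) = -84.90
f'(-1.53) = 73.81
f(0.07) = 2.01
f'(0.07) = 27.34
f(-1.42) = -76.85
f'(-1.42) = 72.51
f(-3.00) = -180.00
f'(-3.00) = 36.00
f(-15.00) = 45900.00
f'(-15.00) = -12900.00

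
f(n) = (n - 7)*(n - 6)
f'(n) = 2*n - 13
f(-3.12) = 92.29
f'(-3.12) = -19.24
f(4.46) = 3.91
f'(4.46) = -4.08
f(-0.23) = 45.04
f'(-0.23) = -13.46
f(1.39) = 25.86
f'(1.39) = -10.22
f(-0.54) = 49.31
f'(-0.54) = -14.08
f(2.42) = 16.40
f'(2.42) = -8.16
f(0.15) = 40.07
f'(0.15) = -12.70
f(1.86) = 21.28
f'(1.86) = -9.28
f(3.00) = 12.00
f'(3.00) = -7.00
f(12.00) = 30.00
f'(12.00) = 11.00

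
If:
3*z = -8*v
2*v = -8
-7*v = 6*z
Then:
No Solution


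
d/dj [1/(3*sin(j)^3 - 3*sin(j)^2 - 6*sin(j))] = (-3*sin(j)^2 + 2*sin(j) + 2)*cos(j)/(3*(sin(j) + cos(j)^2 + 1)^2*sin(j)^2)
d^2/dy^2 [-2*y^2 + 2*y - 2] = -4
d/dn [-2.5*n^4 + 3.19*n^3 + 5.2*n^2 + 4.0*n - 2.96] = -10.0*n^3 + 9.57*n^2 + 10.4*n + 4.0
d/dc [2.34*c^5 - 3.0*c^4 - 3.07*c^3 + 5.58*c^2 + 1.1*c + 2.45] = 11.7*c^4 - 12.0*c^3 - 9.21*c^2 + 11.16*c + 1.1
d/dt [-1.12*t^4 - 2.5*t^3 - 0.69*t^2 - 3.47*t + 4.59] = -4.48*t^3 - 7.5*t^2 - 1.38*t - 3.47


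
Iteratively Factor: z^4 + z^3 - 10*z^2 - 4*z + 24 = (z + 3)*(z^3 - 2*z^2 - 4*z + 8) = (z - 2)*(z + 3)*(z^2 - 4) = (z - 2)^2*(z + 3)*(z + 2)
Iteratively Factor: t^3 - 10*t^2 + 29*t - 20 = (t - 4)*(t^2 - 6*t + 5) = (t - 5)*(t - 4)*(t - 1)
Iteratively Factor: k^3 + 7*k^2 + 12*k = (k + 4)*(k^2 + 3*k) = k*(k + 4)*(k + 3)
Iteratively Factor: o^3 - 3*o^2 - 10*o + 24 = (o + 3)*(o^2 - 6*o + 8) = (o - 2)*(o + 3)*(o - 4)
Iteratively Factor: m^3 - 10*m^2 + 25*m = (m)*(m^2 - 10*m + 25) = m*(m - 5)*(m - 5)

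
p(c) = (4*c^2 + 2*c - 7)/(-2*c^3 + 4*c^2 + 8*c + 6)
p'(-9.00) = 0.02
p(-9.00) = 0.17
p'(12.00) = 0.02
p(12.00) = -0.21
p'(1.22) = 0.61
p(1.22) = 0.08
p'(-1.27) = -2.17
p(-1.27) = -0.48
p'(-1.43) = -1.46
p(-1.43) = -0.20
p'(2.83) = 3.88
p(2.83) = 2.00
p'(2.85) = 4.14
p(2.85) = 2.08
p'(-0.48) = 1.24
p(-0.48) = -2.13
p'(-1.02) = -3.33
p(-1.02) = -1.18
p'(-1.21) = -2.48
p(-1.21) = -0.62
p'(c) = (8*c + 2)/(-2*c^3 + 4*c^2 + 8*c + 6) + (4*c^2 + 2*c - 7)*(6*c^2 - 8*c - 8)/(-2*c^3 + 4*c^2 + 8*c + 6)^2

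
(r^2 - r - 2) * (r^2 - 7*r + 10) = r^4 - 8*r^3 + 15*r^2 + 4*r - 20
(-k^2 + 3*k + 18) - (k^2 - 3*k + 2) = -2*k^2 + 6*k + 16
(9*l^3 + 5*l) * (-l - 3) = -9*l^4 - 27*l^3 - 5*l^2 - 15*l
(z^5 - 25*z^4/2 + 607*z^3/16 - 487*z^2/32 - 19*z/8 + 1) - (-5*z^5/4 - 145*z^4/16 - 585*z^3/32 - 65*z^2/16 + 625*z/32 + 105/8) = 9*z^5/4 - 55*z^4/16 + 1799*z^3/32 - 357*z^2/32 - 701*z/32 - 97/8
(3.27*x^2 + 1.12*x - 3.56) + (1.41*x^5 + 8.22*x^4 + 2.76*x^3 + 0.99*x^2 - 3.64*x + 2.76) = 1.41*x^5 + 8.22*x^4 + 2.76*x^3 + 4.26*x^2 - 2.52*x - 0.8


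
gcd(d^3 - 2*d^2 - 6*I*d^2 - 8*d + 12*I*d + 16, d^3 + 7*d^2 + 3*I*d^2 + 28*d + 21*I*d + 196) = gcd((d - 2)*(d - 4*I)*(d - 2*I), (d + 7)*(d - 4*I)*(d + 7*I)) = d - 4*I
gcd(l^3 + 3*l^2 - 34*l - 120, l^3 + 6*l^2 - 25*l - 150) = l + 5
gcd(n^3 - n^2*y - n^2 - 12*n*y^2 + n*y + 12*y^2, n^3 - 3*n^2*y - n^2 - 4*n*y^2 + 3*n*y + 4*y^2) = -n^2 + 4*n*y + n - 4*y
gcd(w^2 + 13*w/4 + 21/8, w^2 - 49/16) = w + 7/4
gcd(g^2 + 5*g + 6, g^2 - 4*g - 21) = g + 3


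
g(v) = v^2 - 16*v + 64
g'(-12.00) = -40.00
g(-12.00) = 400.00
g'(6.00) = -4.00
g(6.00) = 4.00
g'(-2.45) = -20.90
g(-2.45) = 109.20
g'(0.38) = -15.24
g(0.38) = 58.06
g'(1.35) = -13.30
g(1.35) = 44.22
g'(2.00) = -12.00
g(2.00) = 36.00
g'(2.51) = -10.98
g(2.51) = 30.14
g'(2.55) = -10.90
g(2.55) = 29.70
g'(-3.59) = -23.18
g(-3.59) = 134.33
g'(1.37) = -13.26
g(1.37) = 43.96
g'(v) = 2*v - 16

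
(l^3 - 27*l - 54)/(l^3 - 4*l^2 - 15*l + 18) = (l + 3)/(l - 1)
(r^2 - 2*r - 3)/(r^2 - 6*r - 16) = (-r^2 + 2*r + 3)/(-r^2 + 6*r + 16)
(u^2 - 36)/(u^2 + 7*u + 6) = (u - 6)/(u + 1)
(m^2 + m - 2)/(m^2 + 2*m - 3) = (m + 2)/(m + 3)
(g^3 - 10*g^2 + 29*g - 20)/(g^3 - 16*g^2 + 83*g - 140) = (g - 1)/(g - 7)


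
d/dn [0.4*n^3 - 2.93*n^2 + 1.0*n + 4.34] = 1.2*n^2 - 5.86*n + 1.0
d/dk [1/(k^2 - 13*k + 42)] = (13 - 2*k)/(k^2 - 13*k + 42)^2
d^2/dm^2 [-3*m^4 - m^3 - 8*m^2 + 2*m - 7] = -36*m^2 - 6*m - 16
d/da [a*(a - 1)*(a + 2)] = 3*a^2 + 2*a - 2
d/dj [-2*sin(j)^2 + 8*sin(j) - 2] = 4*(2 - sin(j))*cos(j)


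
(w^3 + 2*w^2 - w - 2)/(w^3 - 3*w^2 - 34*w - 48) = (w^2 - 1)/(w^2 - 5*w - 24)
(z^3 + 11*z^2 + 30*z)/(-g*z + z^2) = (z^2 + 11*z + 30)/(-g + z)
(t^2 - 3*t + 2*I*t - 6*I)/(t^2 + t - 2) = (t^2 + t*(-3 + 2*I) - 6*I)/(t^2 + t - 2)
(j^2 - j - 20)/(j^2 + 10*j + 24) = (j - 5)/(j + 6)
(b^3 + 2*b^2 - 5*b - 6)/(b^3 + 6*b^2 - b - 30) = (b + 1)/(b + 5)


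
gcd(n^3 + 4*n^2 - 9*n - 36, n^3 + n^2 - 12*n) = n^2 + n - 12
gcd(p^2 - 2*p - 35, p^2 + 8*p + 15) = p + 5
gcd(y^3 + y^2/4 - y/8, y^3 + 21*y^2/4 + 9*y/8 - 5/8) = y^2 + y/4 - 1/8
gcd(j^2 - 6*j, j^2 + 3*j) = j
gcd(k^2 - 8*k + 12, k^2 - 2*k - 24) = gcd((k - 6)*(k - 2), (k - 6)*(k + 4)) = k - 6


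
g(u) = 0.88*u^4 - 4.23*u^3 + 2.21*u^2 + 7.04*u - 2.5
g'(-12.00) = -7955.92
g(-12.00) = 25788.38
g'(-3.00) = -215.47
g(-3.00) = 181.76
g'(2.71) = -4.12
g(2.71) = -3.92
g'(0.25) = 7.41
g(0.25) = -0.66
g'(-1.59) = -46.22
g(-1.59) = 14.52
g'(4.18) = 60.87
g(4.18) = 25.26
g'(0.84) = 3.89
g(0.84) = 2.90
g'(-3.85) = -398.95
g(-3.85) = 437.89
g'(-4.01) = -441.71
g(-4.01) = 505.10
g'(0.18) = 7.44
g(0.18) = -1.18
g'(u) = 3.52*u^3 - 12.69*u^2 + 4.42*u + 7.04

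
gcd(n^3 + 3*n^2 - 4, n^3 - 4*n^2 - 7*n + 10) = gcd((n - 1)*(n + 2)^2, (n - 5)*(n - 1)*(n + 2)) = n^2 + n - 2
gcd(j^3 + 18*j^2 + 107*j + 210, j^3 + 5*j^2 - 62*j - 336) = j^2 + 13*j + 42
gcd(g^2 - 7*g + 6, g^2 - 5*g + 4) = g - 1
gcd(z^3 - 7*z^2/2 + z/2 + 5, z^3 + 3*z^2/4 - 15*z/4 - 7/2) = z^2 - z - 2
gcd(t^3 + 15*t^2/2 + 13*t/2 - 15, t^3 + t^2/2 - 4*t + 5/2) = t^2 + 3*t/2 - 5/2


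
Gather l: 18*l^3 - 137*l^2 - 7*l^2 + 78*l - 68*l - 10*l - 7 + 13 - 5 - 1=18*l^3 - 144*l^2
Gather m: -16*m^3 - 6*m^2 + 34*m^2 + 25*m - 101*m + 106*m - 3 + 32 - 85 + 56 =-16*m^3 + 28*m^2 + 30*m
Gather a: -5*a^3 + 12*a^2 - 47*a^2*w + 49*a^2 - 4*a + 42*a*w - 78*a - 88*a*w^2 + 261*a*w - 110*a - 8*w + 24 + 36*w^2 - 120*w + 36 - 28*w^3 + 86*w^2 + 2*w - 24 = -5*a^3 + a^2*(61 - 47*w) + a*(-88*w^2 + 303*w - 192) - 28*w^3 + 122*w^2 - 126*w + 36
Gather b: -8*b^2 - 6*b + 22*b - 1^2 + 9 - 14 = -8*b^2 + 16*b - 6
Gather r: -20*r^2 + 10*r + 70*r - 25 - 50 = -20*r^2 + 80*r - 75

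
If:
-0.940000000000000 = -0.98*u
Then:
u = 0.96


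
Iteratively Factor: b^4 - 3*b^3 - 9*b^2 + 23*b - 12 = (b - 1)*(b^3 - 2*b^2 - 11*b + 12) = (b - 1)*(b + 3)*(b^2 - 5*b + 4) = (b - 1)^2*(b + 3)*(b - 4)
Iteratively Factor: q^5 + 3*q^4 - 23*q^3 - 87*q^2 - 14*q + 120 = (q - 5)*(q^4 + 8*q^3 + 17*q^2 - 2*q - 24) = (q - 5)*(q + 2)*(q^3 + 6*q^2 + 5*q - 12) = (q - 5)*(q + 2)*(q + 4)*(q^2 + 2*q - 3) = (q - 5)*(q - 1)*(q + 2)*(q + 4)*(q + 3)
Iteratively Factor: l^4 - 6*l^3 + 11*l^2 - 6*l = (l - 3)*(l^3 - 3*l^2 + 2*l) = (l - 3)*(l - 2)*(l^2 - l) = (l - 3)*(l - 2)*(l - 1)*(l)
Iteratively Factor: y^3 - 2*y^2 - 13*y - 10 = (y - 5)*(y^2 + 3*y + 2) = (y - 5)*(y + 1)*(y + 2)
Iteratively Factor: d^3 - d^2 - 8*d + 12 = (d - 2)*(d^2 + d - 6) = (d - 2)^2*(d + 3)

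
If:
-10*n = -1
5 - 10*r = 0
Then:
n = 1/10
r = 1/2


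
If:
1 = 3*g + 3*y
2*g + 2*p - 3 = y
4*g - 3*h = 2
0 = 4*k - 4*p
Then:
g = 1/3 - y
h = -4*y/3 - 2/9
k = 3*y/2 + 7/6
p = 3*y/2 + 7/6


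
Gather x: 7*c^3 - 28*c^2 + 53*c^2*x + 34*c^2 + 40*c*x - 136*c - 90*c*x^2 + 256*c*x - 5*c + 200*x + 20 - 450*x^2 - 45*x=7*c^3 + 6*c^2 - 141*c + x^2*(-90*c - 450) + x*(53*c^2 + 296*c + 155) + 20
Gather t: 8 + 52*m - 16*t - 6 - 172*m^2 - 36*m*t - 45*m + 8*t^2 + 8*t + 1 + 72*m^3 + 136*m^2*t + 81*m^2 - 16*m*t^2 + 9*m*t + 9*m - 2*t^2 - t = 72*m^3 - 91*m^2 + 16*m + t^2*(6 - 16*m) + t*(136*m^2 - 27*m - 9) + 3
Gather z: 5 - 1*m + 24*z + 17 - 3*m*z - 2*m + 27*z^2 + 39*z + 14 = -3*m + 27*z^2 + z*(63 - 3*m) + 36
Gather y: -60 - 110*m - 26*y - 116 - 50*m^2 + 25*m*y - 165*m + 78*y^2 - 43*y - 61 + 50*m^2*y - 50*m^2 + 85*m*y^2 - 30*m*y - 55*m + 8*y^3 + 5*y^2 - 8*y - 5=-100*m^2 - 330*m + 8*y^3 + y^2*(85*m + 83) + y*(50*m^2 - 5*m - 77) - 242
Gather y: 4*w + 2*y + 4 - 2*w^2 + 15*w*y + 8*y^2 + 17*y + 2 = -2*w^2 + 4*w + 8*y^2 + y*(15*w + 19) + 6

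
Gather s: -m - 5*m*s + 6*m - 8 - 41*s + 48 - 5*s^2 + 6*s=5*m - 5*s^2 + s*(-5*m - 35) + 40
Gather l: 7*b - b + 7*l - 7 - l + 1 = 6*b + 6*l - 6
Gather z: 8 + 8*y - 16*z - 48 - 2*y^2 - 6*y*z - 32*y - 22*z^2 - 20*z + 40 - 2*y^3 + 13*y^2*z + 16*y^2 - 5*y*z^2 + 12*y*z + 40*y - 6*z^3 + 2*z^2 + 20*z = -2*y^3 + 14*y^2 + 16*y - 6*z^3 + z^2*(-5*y - 20) + z*(13*y^2 + 6*y - 16)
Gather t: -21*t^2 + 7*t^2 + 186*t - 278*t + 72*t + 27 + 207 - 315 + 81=-14*t^2 - 20*t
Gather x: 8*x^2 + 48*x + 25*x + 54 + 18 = 8*x^2 + 73*x + 72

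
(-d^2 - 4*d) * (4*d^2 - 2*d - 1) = -4*d^4 - 14*d^3 + 9*d^2 + 4*d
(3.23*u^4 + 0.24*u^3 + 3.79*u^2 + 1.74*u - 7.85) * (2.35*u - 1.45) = 7.5905*u^5 - 4.1195*u^4 + 8.5585*u^3 - 1.4065*u^2 - 20.9705*u + 11.3825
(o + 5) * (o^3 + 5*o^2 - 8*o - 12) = o^4 + 10*o^3 + 17*o^2 - 52*o - 60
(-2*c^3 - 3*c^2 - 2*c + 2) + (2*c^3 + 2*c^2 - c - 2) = -c^2 - 3*c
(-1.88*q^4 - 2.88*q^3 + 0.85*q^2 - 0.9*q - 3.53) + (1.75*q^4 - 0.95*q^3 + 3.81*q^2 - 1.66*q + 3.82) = -0.13*q^4 - 3.83*q^3 + 4.66*q^2 - 2.56*q + 0.29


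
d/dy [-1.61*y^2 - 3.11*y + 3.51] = -3.22*y - 3.11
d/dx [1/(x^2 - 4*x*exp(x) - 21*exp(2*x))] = 2*(2*x*exp(x) - x + 21*exp(2*x) + 2*exp(x))/(-x^2 + 4*x*exp(x) + 21*exp(2*x))^2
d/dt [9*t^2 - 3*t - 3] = 18*t - 3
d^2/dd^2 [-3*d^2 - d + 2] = -6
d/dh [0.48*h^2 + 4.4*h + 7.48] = 0.96*h + 4.4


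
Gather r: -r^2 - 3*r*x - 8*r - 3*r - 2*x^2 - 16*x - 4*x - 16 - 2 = -r^2 + r*(-3*x - 11) - 2*x^2 - 20*x - 18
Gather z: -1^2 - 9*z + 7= 6 - 9*z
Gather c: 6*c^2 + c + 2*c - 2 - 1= 6*c^2 + 3*c - 3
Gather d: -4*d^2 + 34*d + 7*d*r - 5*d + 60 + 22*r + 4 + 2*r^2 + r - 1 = -4*d^2 + d*(7*r + 29) + 2*r^2 + 23*r + 63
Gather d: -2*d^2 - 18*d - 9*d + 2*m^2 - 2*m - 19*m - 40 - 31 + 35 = -2*d^2 - 27*d + 2*m^2 - 21*m - 36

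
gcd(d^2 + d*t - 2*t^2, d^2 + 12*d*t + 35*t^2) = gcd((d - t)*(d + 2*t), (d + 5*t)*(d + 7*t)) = 1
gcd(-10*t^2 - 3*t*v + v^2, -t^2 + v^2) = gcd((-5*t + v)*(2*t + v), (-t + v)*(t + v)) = 1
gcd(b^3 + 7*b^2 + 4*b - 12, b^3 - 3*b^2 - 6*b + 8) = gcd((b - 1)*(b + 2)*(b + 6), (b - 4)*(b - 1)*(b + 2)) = b^2 + b - 2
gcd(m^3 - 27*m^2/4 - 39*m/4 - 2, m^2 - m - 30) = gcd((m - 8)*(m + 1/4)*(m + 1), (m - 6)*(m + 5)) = 1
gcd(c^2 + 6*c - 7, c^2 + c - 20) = 1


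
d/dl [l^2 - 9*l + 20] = 2*l - 9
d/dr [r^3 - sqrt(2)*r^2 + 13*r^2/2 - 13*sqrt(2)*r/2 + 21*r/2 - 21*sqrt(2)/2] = 3*r^2 - 2*sqrt(2)*r + 13*r - 13*sqrt(2)/2 + 21/2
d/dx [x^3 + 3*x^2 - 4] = 3*x*(x + 2)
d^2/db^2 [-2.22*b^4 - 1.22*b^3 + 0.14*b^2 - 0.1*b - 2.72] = -26.64*b^2 - 7.32*b + 0.28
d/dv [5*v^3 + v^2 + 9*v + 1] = 15*v^2 + 2*v + 9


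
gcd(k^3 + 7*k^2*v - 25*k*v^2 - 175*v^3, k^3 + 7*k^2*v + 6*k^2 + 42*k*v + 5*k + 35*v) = k + 7*v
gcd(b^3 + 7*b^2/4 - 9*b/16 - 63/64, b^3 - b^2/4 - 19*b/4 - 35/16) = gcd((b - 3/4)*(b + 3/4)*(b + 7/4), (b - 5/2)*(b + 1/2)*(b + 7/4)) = b + 7/4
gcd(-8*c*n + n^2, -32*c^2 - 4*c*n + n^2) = 8*c - n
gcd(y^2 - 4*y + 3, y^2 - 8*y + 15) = y - 3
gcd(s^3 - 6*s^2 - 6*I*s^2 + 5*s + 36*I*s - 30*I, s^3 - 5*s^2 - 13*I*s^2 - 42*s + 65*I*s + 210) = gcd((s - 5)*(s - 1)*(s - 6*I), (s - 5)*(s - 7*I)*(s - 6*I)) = s^2 + s*(-5 - 6*I) + 30*I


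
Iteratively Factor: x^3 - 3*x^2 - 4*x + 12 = (x - 3)*(x^2 - 4) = (x - 3)*(x - 2)*(x + 2)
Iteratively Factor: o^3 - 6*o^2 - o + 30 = (o - 5)*(o^2 - o - 6) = (o - 5)*(o + 2)*(o - 3)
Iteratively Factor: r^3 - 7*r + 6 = (r - 2)*(r^2 + 2*r - 3) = (r - 2)*(r + 3)*(r - 1)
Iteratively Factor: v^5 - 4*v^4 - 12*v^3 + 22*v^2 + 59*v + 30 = (v - 3)*(v^4 - v^3 - 15*v^2 - 23*v - 10) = (v - 3)*(v + 1)*(v^3 - 2*v^2 - 13*v - 10) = (v - 3)*(v + 1)^2*(v^2 - 3*v - 10) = (v - 3)*(v + 1)^2*(v + 2)*(v - 5)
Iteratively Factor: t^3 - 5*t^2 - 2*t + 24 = (t - 4)*(t^2 - t - 6) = (t - 4)*(t + 2)*(t - 3)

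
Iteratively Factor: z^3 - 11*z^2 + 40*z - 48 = (z - 4)*(z^2 - 7*z + 12) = (z - 4)*(z - 3)*(z - 4)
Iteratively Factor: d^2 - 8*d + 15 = (d - 5)*(d - 3)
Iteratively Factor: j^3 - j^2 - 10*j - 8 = (j + 2)*(j^2 - 3*j - 4) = (j - 4)*(j + 2)*(j + 1)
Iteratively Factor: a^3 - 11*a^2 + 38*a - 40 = (a - 5)*(a^2 - 6*a + 8) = (a - 5)*(a - 2)*(a - 4)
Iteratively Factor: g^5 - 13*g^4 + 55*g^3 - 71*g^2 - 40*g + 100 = (g - 5)*(g^4 - 8*g^3 + 15*g^2 + 4*g - 20) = (g - 5)*(g - 2)*(g^3 - 6*g^2 + 3*g + 10) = (g - 5)*(g - 2)*(g + 1)*(g^2 - 7*g + 10) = (g - 5)^2*(g - 2)*(g + 1)*(g - 2)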